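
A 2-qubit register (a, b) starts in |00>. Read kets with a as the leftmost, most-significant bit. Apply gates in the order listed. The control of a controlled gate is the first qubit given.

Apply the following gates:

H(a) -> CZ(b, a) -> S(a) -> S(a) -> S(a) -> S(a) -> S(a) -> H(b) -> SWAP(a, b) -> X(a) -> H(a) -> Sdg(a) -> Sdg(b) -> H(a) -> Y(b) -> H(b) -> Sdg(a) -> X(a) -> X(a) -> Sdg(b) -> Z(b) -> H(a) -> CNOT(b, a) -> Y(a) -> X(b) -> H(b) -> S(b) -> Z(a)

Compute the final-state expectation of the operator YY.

In the final state, YY has expectation 1. Key observation: the block from step 3 through step 6 cancels to the identity and can be dropped.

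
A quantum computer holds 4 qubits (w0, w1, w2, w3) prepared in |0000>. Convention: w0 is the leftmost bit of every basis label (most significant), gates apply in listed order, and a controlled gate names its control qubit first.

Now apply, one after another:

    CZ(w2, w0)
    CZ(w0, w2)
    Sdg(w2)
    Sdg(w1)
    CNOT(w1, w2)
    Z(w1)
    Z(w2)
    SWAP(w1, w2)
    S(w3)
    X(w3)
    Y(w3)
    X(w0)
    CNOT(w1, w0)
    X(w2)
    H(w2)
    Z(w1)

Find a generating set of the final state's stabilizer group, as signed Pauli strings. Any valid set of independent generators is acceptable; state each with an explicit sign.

One valid set of independent stabilizer generators is -IIXI, -ZIII, +IZII, +IIIZ (any independent generating set of the same group is equally correct).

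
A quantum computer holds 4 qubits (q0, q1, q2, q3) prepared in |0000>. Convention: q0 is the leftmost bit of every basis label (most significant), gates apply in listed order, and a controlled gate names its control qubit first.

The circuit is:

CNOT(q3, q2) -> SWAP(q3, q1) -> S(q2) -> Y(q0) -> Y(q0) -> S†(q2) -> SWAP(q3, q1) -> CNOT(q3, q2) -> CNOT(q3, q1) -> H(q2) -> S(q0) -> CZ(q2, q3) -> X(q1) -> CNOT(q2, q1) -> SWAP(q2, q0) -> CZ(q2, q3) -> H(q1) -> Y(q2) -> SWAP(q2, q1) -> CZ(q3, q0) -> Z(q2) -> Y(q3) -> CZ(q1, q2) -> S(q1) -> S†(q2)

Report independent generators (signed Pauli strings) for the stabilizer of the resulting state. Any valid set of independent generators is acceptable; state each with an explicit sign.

The stabilizer group can be generated by +XIZI, +ZIYI, -IZII, -IIIZ, among other valid generating sets. Key observation: the block from step 1 through step 8 cancels to the identity and can be dropped.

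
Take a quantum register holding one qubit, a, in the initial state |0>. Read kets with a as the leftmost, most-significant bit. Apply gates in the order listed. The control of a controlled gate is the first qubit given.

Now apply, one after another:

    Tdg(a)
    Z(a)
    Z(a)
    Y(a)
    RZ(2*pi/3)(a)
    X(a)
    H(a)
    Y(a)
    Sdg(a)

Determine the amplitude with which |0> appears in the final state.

|0> carries amplitude sqrt(2)*exp(I*pi/3)/2 in the final state.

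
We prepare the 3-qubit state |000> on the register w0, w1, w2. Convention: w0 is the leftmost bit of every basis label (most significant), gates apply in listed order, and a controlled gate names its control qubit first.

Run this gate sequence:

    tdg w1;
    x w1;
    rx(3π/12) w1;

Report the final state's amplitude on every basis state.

The resulting statevector has amplitude -I*sqrt(2 - sqrt(2))/2 on |000>, sqrt(sqrt(2) + 2)/2 on |010>, and 0 on every other basis state.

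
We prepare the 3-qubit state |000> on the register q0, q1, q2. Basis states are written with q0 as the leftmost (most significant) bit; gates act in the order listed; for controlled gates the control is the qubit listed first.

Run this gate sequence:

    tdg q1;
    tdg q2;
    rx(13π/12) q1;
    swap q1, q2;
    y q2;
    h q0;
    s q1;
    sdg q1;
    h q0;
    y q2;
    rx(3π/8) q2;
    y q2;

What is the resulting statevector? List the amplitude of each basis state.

After the circuit, the state carries amplitude -sqrt(3)*sqrt(sqrt(2)/4 + 1/2)*cos(3*pi/16)/2 - sqrt(3)*sqrt(1/2 - sqrt(2)/4)*sin(3*pi/16)/2 - sqrt(1/2 - sqrt(2)/4)*cos(3*pi/16)/2 + sqrt(sqrt(2)/4 + 1/2)*sin(3*pi/16)/2 on |000>, -sqrt(3)*I*sqrt(sqrt(2)/4 + 1/2)*sin(3*pi/16)/2 - I*sqrt(sqrt(2)/4 + 1/2)*cos(3*pi/16)/2 - I*sqrt(1/2 - sqrt(2)/4)*sin(3*pi/16)/2 + sqrt(3)*I*sqrt(1/2 - sqrt(2)/4)*cos(3*pi/16)/2 on |001>, and 0 on every other basis state. Key observation: gates 5-10 undo each other exactly, leaving only the rest of the circuit to track.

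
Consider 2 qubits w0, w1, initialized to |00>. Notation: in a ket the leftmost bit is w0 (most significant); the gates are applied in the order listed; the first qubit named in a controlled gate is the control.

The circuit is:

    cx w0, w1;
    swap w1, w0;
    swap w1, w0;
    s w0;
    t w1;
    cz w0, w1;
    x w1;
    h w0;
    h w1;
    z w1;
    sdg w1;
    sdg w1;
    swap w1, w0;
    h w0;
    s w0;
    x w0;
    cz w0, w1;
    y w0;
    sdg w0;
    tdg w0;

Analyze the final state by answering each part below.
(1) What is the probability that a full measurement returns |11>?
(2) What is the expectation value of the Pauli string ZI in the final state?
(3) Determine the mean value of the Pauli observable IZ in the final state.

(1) A full measurement returns |11> with probability 1/2. Key observation: the block from step 2 through step 3 cancels to the identity and can be dropped.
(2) The expectation value of ZI is -1.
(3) In the final state, IZ has expectation 0.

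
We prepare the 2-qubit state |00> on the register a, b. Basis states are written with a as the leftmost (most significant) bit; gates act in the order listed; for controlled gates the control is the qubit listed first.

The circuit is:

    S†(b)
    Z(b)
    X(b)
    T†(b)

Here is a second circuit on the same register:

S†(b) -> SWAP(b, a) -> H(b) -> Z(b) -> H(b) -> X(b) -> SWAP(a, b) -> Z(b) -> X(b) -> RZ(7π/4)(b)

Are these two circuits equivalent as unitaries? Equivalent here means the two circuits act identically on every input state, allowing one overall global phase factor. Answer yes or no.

Yes — the two circuits implement the same unitary up to a global phase.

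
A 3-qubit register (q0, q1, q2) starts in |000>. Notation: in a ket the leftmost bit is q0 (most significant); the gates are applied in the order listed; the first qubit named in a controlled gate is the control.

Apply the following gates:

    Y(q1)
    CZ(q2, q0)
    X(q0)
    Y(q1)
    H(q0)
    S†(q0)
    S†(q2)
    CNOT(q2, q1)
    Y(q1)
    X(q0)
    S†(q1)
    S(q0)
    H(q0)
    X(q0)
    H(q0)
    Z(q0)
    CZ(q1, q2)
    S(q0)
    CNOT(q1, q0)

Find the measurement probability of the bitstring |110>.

Outcome |110> occurs with probability 1/2. Key observation: the block from step 13 through step 16 cancels to the identity and can be dropped.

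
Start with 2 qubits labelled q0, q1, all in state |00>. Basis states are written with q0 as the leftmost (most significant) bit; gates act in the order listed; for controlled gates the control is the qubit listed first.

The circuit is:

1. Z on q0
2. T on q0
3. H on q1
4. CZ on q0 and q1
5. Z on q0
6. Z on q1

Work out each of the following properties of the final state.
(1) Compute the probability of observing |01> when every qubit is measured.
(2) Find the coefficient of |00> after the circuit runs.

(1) Outcome |01> occurs with probability 1/2.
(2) The final state's coefficient on |00> equals sqrt(2)/2.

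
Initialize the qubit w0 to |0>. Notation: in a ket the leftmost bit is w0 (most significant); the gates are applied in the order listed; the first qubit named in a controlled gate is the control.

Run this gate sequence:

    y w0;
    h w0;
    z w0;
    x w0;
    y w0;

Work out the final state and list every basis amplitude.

The resulting statevector has amplitude sqrt(2)/2 on |0>, -sqrt(2)/2 on |1>.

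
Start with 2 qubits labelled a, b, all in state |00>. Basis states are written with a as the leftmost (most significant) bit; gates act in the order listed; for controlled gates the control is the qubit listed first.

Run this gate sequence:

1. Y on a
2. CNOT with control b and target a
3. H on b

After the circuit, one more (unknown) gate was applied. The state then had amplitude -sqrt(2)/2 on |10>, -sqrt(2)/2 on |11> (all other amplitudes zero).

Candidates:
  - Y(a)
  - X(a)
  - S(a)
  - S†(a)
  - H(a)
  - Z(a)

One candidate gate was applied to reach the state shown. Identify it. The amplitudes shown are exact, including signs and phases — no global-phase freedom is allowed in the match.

The unique candidate consistent with the amplitudes is S(a).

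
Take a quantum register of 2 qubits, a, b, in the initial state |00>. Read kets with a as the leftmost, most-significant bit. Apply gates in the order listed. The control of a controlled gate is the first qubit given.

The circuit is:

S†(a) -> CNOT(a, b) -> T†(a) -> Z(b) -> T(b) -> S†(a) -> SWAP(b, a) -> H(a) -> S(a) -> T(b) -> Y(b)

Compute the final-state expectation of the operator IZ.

The expectation value of IZ is -1.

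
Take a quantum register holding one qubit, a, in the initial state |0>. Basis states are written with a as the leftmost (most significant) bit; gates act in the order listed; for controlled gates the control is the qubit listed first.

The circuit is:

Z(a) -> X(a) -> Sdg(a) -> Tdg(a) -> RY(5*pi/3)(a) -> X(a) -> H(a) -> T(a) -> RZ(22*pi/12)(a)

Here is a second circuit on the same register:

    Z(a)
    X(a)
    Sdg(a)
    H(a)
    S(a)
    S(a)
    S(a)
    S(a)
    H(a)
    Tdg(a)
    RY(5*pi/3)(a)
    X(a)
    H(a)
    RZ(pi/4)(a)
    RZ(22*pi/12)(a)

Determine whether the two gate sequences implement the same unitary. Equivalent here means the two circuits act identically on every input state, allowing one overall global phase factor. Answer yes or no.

Yes: on every input state the two circuits agree up to one overall phase factor.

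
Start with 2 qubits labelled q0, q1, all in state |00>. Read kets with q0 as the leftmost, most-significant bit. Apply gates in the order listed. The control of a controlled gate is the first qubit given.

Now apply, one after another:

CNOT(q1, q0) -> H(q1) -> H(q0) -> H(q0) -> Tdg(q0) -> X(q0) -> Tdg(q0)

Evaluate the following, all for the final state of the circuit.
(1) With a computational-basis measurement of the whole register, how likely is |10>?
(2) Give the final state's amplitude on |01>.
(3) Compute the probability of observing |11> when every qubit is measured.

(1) A full measurement returns |10> with probability 1/2.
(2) The final state's coefficient on |01> equals 0.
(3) The probability of measuring |11> is 1/2.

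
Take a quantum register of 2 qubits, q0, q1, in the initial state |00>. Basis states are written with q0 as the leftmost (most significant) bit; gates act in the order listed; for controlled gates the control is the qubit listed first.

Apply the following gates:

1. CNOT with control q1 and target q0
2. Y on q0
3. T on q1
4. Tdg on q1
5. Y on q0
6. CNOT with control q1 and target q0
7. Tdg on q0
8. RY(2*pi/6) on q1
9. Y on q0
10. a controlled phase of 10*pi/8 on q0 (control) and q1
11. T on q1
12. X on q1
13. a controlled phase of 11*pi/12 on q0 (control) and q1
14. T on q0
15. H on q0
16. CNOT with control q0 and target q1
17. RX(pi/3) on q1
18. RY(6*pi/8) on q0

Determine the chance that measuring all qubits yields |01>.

The probability of measuring |01> is -sqrt(2)/32 - sqrt(3)/64 + 7/64. Key observation: steps 1-6 multiply out to the identity, so the circuit reduces to the remaining gates.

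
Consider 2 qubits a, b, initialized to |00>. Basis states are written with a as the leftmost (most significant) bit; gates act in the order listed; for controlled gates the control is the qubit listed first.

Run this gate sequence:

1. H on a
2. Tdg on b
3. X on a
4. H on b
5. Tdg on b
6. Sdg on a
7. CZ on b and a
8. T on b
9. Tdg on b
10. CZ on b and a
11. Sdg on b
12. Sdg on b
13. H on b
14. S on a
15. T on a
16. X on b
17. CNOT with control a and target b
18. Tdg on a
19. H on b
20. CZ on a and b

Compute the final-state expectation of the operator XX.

The expectation value of XX is sqrt(2)/2. Key observation: steps 7-10 multiply out to the identity, so the circuit reduces to the remaining gates.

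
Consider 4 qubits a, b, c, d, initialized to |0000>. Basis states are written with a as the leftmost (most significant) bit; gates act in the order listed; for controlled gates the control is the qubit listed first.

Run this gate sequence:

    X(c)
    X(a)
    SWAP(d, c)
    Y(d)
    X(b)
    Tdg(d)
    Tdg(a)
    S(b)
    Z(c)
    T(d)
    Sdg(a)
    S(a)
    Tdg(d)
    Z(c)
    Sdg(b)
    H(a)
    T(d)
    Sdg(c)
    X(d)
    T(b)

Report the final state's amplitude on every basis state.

The resulting statevector has amplitude -sqrt(2)*I/2 on |0101>, sqrt(2)*I/2 on |1101>, and 0 on every other basis state. Key observation: the block from step 8 through step 15 cancels to the identity and can be dropped.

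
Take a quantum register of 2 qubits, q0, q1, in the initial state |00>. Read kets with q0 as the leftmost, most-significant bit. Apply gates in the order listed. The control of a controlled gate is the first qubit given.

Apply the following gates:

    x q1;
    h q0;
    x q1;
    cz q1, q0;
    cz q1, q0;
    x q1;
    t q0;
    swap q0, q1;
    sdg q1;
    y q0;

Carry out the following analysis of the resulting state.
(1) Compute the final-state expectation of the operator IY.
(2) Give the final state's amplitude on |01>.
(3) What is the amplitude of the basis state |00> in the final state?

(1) The observable IY averages to -sqrt(2)/2. Key observation: steps 3-6 multiply out to the identity, so the circuit reduces to the remaining gates.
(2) |01> carries amplitude -sqrt(2)*exp(I*pi/4)/2 in the final state.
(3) |00> carries amplitude -sqrt(2)*I/2 in the final state.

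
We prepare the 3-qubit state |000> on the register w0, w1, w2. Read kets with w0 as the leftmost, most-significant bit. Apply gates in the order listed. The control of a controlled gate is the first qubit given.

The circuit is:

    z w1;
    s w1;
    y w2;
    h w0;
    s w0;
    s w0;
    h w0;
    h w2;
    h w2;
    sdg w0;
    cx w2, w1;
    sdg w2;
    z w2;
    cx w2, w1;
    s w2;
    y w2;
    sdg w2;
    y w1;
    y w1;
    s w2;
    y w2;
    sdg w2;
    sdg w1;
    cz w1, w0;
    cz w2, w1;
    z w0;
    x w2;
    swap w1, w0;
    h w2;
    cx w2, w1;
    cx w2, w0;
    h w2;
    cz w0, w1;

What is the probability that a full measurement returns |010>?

Outcome |010> occurs with probability 1/4.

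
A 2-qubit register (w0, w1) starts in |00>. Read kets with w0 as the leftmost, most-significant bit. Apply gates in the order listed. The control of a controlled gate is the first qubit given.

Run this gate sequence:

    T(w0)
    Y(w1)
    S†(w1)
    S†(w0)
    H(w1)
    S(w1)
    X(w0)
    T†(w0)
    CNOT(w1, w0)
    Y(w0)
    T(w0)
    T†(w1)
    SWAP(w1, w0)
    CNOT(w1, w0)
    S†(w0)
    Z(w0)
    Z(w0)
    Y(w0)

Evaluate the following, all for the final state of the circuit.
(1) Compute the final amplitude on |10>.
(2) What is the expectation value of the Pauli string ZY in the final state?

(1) The final state's coefficient on |10> equals -sqrt(2)*exp(3*I*pi/4)/2.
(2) In the final state, ZY has expectation -1.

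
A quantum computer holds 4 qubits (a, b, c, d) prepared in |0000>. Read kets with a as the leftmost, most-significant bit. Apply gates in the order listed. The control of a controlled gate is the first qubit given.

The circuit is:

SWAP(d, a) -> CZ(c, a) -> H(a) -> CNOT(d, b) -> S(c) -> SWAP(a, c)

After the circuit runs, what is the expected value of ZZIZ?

The observable ZZIZ averages to 1.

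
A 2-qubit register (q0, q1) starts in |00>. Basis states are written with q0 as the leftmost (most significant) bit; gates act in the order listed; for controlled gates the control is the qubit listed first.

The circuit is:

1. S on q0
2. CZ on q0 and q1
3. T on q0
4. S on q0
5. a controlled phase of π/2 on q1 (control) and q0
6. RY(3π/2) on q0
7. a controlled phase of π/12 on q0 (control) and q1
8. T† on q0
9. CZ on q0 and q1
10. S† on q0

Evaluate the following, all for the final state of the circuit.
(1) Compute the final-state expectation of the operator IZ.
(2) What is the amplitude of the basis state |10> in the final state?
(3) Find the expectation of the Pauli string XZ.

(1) The observable IZ averages to 1.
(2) The amplitude on |10> is -sqrt(2)*exp(I*pi/4)/2.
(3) The expectation value of XZ is sqrt(2)/2.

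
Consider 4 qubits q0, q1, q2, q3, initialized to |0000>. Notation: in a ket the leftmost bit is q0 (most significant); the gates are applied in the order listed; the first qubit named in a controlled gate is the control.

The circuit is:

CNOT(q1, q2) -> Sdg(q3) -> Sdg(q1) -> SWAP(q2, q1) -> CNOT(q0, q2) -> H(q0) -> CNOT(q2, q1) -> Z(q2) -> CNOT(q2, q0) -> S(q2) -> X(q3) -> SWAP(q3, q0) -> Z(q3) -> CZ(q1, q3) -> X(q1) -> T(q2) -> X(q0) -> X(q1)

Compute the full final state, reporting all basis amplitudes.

After the circuit, the state carries amplitude sqrt(2)/2 on |0000>, -sqrt(2)/2 on |0001>, and 0 on every other basis state.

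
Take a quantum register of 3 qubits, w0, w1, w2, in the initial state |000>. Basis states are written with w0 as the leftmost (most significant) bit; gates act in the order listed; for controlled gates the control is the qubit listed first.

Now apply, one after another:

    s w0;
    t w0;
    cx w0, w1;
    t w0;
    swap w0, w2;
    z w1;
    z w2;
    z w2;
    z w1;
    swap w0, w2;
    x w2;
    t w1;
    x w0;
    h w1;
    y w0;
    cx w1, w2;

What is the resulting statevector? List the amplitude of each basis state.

After the circuit, the state carries amplitude -sqrt(2)*I/2 on |001>, -sqrt(2)*I/2 on |010>, and 0 on every other basis state. Key observation: gates 5-10 undo each other exactly, leaving only the rest of the circuit to track.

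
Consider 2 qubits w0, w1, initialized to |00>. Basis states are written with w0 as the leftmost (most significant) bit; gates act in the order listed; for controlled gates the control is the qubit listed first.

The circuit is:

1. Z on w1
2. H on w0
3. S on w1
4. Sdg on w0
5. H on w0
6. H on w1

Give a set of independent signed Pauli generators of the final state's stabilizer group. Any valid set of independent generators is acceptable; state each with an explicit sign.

The stabilizer group can be generated by +YI, +IX, among other valid generating sets.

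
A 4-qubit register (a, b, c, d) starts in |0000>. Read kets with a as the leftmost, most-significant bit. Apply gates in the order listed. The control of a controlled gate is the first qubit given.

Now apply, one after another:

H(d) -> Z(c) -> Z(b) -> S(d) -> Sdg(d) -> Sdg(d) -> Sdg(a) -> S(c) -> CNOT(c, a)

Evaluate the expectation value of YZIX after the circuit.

The expectation value of YZIX is 0.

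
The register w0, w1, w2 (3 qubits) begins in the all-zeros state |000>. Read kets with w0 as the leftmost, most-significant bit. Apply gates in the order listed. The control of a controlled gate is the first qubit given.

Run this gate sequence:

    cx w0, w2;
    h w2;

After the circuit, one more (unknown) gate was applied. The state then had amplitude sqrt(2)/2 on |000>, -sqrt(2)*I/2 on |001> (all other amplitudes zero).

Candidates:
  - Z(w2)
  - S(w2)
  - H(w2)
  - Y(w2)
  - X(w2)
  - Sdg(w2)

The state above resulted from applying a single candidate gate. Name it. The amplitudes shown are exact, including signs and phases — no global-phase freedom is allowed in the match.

The unique candidate consistent with the amplitudes is Sdg(w2).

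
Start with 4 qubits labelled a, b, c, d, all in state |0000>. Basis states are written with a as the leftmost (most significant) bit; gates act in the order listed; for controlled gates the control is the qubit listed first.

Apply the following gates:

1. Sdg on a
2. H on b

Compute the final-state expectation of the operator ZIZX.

The observable ZIZX averages to 0.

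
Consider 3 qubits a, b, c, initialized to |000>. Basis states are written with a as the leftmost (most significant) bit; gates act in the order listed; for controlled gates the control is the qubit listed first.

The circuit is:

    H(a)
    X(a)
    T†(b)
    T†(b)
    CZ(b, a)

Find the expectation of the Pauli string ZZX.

The observable ZZX averages to 0.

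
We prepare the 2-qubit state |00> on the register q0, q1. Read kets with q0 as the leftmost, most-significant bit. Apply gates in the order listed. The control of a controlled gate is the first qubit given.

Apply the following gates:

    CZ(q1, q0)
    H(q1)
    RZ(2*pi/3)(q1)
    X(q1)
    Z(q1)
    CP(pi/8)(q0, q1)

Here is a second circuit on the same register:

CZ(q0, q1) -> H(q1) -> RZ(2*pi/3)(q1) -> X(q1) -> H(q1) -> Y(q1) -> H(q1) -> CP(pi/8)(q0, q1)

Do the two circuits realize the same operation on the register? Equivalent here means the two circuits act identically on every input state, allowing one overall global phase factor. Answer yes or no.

No: there is an input state on which the two circuits produce genuinely different outputs (not merely differing by a phase).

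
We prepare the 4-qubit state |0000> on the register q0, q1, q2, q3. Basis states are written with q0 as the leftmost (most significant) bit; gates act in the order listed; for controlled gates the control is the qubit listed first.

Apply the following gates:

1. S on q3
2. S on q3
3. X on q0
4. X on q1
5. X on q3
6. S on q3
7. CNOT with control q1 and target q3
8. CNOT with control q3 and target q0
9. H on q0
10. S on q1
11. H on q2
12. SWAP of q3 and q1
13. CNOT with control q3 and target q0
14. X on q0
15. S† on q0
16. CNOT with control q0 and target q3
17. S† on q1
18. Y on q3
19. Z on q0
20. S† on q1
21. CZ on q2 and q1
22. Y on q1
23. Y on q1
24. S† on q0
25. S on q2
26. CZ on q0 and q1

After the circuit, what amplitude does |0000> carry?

The final state's coefficient on |0000> equals I/2.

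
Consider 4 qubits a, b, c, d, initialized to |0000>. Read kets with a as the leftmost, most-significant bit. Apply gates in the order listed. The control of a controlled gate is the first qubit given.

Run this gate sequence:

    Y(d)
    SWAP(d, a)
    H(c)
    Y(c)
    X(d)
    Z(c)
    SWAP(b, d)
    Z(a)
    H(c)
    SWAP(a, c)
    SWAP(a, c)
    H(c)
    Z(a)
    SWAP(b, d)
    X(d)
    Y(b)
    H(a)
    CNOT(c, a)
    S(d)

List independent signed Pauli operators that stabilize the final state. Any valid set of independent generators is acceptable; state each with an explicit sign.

The final state is stabilized by the group generated by -XIII, -IIXI, -IZII, +IIIZ; other independent generating sets are equally valid. Key observation: the block from step 7 through step 14 cancels to the identity and can be dropped.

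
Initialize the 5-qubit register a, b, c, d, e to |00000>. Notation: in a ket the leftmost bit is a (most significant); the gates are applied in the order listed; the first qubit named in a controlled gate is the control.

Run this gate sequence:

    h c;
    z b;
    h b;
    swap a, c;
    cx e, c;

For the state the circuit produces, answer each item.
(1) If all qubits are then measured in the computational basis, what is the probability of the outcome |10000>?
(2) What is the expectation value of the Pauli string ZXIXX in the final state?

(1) The probability of measuring |10000> is 1/4.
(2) In the final state, ZXIXX has expectation 0.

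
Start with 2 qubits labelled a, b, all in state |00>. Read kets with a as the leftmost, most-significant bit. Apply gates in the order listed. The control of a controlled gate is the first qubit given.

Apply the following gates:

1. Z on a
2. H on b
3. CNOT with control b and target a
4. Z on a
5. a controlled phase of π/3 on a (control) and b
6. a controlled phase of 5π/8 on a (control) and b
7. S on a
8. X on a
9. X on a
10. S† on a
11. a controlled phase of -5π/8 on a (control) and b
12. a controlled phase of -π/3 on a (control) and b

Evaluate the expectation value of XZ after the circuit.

The observable XZ averages to 0. Key observation: gates 5-12 undo each other exactly, leaving only the rest of the circuit to track.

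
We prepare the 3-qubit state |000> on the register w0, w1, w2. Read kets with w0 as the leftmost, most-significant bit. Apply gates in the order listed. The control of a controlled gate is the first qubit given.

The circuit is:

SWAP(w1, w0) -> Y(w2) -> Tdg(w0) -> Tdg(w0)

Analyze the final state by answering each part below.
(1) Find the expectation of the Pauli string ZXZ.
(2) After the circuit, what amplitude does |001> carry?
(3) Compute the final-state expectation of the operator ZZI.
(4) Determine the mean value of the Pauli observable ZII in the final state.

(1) In the final state, ZXZ has expectation 0.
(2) The final state's coefficient on |001> equals I.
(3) The observable ZZI averages to 1.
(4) The observable ZII averages to 1.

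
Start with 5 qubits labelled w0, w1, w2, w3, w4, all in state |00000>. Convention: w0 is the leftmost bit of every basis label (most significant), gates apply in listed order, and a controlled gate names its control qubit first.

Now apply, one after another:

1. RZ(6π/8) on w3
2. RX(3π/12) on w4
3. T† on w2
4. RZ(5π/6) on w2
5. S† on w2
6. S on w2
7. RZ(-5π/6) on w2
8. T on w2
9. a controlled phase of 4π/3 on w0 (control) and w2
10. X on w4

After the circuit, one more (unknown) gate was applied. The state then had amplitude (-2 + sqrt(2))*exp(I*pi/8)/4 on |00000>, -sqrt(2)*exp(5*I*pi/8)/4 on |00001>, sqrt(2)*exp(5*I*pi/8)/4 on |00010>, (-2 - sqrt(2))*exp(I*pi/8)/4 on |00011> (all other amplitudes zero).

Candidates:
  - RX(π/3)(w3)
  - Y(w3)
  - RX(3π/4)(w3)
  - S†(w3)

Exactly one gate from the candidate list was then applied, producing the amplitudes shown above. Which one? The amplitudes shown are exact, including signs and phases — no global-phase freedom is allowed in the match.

It was RX(3π/4)(w3) that produced the state shown.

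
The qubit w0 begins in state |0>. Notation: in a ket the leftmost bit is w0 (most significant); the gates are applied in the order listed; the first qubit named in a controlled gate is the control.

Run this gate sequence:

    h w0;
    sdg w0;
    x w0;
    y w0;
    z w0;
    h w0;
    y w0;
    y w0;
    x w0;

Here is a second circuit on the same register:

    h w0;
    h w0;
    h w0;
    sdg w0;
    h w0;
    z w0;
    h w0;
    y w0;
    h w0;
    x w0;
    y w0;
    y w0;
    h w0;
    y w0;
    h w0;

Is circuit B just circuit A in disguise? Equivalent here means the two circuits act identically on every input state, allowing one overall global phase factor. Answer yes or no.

No — the two circuits implement different unitaries, even allowing a global phase.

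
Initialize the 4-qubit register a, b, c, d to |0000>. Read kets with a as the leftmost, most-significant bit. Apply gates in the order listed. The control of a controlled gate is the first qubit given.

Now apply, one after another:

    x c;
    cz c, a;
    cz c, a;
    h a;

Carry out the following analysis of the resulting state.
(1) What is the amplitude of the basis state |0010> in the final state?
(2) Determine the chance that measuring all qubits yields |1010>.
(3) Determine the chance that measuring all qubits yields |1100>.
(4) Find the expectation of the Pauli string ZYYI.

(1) The amplitude on |0010> is sqrt(2)/2. Key observation: the block from step 2 through step 3 cancels to the identity and can be dropped.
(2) The probability of measuring |1010> is 1/2.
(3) The probability of measuring |1100> is 0.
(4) The expectation value of ZYYI is 0.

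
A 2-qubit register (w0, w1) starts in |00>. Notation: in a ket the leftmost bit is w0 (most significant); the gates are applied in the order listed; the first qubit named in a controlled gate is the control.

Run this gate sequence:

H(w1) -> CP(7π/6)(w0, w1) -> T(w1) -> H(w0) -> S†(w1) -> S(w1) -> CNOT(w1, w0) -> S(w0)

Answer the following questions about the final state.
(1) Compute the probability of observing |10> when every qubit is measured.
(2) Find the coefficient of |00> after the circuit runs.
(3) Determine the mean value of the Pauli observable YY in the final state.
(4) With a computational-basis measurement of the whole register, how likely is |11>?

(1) A full measurement returns |10> with probability 1/4.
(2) The final state's coefficient on |00> equals 1/2.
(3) The observable YY averages to sqrt(2)/2.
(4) A full measurement returns |11> with probability 1/4.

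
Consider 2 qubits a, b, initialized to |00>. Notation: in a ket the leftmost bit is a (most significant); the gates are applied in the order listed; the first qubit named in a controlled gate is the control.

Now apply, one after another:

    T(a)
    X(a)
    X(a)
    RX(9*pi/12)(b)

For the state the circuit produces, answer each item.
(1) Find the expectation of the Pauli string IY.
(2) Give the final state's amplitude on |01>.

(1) The observable IY averages to -sqrt(2)/2. Key observation: the block from step 2 through step 3 cancels to the identity and can be dropped.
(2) |01> carries amplitude -I*sqrt(sqrt(2) + 2)/2 in the final state.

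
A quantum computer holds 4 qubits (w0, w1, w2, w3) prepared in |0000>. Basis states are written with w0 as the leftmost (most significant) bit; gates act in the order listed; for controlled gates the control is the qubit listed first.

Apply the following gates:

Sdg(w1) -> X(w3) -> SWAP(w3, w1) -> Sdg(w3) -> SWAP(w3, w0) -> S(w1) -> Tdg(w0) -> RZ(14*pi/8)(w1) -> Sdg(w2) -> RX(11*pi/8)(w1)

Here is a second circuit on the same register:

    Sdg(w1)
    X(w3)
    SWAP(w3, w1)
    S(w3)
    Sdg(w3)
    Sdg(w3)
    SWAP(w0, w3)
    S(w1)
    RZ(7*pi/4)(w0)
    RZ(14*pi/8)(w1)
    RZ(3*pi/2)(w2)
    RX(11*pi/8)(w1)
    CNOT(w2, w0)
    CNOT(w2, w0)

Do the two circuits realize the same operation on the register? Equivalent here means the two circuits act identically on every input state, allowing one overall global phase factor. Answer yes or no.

Yes — the two circuits implement the same unitary up to a global phase.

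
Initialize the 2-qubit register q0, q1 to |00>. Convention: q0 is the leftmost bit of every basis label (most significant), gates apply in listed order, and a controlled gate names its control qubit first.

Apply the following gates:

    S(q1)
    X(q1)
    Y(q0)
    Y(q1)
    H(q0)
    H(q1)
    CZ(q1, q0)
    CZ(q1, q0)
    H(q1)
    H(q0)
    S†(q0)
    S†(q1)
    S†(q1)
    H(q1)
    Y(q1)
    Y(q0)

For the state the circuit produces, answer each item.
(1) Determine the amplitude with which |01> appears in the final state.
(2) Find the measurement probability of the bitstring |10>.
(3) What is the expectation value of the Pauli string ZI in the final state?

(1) |01> carries amplitude -sqrt(2)*I/2 in the final state.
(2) A full measurement returns |10> with probability 0.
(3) The expectation value of ZI is 1.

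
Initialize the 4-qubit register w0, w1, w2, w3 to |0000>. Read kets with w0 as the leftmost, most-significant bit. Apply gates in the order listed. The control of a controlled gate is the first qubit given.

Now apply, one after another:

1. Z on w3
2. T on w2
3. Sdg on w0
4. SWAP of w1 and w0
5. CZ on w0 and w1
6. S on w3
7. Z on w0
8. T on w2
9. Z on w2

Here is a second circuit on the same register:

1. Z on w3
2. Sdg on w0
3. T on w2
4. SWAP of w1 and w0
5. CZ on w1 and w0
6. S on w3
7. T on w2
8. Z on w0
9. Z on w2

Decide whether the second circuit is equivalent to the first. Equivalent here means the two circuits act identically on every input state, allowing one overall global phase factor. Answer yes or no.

Yes, they are equivalent — the unitaries differ by at most a global phase.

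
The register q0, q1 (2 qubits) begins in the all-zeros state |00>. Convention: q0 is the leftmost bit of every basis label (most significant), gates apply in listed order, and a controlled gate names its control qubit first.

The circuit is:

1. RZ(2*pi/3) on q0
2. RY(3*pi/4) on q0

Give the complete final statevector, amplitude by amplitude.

The final amplitudes are -sqrt(2 - sqrt(2))*exp(2*I*pi/3)/2 on |00>, 0 on |01>, -sqrt(sqrt(2) + 2)*exp(2*I*pi/3)/2 on |10>, 0 on |11>.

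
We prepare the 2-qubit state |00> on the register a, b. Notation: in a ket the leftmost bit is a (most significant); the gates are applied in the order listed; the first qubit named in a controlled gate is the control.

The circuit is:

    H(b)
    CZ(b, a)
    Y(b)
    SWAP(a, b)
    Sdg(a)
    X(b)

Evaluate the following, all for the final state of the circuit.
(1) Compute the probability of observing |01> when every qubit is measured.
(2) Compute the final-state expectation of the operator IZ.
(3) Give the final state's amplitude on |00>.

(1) The probability of measuring |01> is 1/2.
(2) In the final state, IZ has expectation -1.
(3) The amplitude on |00> is 0.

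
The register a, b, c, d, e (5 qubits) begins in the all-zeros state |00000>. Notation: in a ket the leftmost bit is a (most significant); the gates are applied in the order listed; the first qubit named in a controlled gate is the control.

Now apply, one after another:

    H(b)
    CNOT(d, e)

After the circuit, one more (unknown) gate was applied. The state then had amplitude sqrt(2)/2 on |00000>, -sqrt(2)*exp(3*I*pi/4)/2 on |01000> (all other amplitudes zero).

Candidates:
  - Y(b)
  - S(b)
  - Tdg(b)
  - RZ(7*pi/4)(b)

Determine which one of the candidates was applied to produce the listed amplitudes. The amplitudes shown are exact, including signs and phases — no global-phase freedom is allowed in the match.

The unique candidate consistent with the amplitudes is Tdg(b).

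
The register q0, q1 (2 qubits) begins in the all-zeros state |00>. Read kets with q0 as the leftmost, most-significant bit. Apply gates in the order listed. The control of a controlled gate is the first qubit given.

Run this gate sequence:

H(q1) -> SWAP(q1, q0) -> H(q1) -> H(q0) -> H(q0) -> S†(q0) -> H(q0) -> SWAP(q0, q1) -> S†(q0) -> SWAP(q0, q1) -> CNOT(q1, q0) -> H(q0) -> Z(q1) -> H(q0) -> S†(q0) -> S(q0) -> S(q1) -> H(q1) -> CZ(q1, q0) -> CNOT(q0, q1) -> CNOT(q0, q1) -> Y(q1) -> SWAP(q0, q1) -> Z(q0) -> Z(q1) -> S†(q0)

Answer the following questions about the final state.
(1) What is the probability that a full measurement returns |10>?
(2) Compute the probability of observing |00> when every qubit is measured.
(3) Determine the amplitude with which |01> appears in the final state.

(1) The probability of measuring |10> is 1/4.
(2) The probability of measuring |00> is 1/4.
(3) |01> carries amplitude -I/2 in the final state.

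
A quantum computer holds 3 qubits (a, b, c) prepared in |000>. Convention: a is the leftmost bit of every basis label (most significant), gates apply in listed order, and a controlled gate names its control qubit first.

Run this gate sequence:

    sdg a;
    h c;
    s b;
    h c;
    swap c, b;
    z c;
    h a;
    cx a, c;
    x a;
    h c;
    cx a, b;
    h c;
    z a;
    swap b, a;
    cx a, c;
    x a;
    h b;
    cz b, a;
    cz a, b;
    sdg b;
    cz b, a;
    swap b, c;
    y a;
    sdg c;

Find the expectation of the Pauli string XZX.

In the final state, XZX has expectation -1.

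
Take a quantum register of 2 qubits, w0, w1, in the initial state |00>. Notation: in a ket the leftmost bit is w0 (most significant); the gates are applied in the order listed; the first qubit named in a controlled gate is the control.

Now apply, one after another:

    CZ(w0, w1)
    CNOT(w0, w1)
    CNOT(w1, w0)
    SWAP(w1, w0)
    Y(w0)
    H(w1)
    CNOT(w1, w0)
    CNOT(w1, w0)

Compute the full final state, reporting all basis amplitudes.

The final amplitudes are 0 on |00>, 0 on |01>, sqrt(2)*I/2 on |10>, sqrt(2)*I/2 on |11>.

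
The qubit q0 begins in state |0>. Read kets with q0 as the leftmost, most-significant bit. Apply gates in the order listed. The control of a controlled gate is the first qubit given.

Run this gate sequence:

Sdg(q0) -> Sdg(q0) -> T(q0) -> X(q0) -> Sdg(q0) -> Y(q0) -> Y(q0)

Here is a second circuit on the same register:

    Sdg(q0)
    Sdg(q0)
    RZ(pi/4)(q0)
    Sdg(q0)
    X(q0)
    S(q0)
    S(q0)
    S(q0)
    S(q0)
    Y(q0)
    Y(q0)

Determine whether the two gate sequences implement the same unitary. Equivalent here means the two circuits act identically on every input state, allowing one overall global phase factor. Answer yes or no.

No — the two circuits implement different unitaries, even allowing a global phase.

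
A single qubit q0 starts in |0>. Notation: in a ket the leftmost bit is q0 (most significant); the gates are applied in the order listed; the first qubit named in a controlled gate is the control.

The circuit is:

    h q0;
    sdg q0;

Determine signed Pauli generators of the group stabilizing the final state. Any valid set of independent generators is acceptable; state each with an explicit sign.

The stabilizer group can be generated by -Y, among other valid generating sets.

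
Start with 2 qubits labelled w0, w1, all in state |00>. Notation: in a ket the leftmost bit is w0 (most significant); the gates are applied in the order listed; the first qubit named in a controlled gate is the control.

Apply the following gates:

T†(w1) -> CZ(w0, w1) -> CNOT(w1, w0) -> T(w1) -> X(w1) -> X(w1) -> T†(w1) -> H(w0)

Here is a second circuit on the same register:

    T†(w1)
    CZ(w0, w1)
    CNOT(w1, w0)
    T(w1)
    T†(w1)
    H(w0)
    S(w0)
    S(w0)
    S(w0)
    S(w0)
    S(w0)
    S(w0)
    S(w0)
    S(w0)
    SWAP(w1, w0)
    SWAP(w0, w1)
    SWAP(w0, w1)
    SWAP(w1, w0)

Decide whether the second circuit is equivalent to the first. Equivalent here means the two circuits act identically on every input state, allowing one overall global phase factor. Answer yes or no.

Yes — the two circuits implement the same unitary up to a global phase.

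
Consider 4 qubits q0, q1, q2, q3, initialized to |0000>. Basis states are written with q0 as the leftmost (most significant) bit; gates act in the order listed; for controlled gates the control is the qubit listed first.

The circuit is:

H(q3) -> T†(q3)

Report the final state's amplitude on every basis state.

The resulting statevector has amplitude sqrt(2)/2 on |0000>, -sqrt(2)*exp(3*I*pi/4)/2 on |0001>, and 0 on every other basis state.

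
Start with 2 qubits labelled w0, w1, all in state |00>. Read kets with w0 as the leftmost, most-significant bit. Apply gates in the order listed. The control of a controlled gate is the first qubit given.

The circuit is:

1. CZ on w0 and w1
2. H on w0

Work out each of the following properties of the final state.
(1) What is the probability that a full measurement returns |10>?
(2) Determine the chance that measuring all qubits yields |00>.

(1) Outcome |10> occurs with probability 1/2.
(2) Outcome |00> occurs with probability 1/2.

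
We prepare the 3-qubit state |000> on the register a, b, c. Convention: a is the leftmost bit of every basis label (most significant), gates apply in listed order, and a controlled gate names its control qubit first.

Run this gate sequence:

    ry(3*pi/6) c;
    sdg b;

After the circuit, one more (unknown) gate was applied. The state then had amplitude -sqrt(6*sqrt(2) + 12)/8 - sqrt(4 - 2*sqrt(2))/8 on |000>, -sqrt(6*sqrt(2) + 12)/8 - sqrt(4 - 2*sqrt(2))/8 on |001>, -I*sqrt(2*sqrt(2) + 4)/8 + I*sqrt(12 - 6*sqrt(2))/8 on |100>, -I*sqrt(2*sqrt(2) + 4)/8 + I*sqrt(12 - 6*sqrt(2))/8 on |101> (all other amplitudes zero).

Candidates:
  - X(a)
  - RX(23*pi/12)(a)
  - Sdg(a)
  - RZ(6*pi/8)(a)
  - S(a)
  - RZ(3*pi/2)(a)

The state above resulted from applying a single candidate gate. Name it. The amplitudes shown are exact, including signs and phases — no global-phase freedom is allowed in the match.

It was RX(23*pi/12)(a) that produced the state shown.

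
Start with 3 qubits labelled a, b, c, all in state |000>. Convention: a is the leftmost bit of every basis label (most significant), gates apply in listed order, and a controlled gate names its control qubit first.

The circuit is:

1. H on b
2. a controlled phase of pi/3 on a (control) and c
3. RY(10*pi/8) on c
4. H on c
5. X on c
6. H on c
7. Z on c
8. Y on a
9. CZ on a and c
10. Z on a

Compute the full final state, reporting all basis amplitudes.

After the circuit, the state carries amplitude 0 on |000>, 0 on |001>, 0 on |010>, 0 on |011>, I*sqrt(4 - 2*sqrt(2))/4 on |100>, I*sqrt(2*sqrt(2) + 4)/4 on |101>, I*sqrt(4 - 2*sqrt(2))/4 on |110>, I*sqrt(2*sqrt(2) + 4)/4 on |111>.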